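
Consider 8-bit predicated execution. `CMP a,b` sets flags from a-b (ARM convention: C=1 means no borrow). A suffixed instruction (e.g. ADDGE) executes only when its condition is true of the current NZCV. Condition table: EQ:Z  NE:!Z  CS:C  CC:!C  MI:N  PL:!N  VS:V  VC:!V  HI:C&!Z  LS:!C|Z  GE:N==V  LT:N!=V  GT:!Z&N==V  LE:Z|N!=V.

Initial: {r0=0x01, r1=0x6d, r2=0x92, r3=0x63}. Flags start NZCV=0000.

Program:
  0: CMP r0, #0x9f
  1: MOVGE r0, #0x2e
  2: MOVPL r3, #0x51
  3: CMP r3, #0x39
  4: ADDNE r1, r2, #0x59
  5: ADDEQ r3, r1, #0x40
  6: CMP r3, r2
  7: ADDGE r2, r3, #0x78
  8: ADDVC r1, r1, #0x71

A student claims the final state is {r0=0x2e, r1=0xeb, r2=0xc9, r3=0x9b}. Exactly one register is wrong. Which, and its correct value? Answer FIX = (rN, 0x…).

FIX = (r3, 0x51)

0: ✓ CMP  NZCV=0000
1: ✓ MOVGE  r0←0x2e
2: ✓ MOVPL  r3←0x51
3: ✓ CMP  NZCV=0010
4: ✓ ADDNE  r1←0xeb
5: · ADDEQ
6: ✓ CMP  NZCV=1001
7: ✓ ADDGE  r2←0xc9
8: · ADDVC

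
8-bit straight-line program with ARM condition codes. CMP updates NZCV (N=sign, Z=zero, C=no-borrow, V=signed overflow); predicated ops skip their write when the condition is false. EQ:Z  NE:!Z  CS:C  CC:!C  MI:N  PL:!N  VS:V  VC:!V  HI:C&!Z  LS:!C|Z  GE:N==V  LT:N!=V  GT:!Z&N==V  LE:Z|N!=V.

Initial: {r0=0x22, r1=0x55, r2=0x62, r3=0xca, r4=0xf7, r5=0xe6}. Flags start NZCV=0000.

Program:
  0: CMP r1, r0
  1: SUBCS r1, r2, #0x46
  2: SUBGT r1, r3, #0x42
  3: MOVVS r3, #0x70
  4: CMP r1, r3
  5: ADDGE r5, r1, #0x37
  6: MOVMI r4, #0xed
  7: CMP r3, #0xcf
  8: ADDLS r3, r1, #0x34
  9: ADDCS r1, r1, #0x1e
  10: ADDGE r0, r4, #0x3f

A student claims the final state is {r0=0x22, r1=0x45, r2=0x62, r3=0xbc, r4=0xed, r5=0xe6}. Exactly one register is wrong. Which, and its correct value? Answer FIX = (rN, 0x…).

0: ✓ CMP  NZCV=0010
1: ✓ SUBCS  r1←0x1c
2: ✓ SUBGT  r1←0x88
3: · MOVVS
4: ✓ CMP  NZCV=1000
5: · ADDGE
6: ✓ MOVMI  r4←0xed
7: ✓ CMP  NZCV=1000
8: ✓ ADDLS  r3←0xbc
9: · ADDCS
10: · ADDGE

FIX = (r1, 0x88)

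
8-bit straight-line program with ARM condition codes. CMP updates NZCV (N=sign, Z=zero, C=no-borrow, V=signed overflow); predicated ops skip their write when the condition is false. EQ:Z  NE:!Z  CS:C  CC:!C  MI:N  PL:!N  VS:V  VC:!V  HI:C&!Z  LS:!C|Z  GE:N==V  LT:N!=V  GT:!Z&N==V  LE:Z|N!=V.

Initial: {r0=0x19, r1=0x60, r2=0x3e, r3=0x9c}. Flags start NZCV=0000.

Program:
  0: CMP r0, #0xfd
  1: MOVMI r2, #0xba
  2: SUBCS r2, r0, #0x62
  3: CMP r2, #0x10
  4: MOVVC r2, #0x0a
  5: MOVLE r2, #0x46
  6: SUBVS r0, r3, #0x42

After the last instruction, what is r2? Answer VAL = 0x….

VAL = 0x0a

[0] flags=0000 → (cmp)
[1] flags=0000 MI?F → skip
[2] flags=0000 CS?F → skip
[3] flags=0010 → (cmp)
[4] flags=0010 VC?T → r2=0x0a
[5] flags=0010 LE?F → skip
[6] flags=0010 VS?F → skip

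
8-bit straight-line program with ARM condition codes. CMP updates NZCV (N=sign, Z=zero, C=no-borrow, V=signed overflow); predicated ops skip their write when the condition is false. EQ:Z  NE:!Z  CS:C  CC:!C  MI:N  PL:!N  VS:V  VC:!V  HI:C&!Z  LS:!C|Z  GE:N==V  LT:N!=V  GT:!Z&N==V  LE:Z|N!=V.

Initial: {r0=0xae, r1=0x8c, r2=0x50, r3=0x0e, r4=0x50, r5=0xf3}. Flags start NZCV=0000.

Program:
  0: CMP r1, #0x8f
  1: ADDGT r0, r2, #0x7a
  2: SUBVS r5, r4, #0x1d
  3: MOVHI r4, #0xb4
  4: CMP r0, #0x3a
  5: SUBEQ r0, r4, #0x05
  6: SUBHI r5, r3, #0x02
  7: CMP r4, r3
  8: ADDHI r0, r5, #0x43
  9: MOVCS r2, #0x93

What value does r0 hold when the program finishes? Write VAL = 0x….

VAL = 0x4f

[0] flags=1000 → (cmp)
[1] flags=1000 GT?F → skip
[2] flags=1000 VS?F → skip
[3] flags=1000 HI?F → skip
[4] flags=0011 → (cmp)
[5] flags=0011 EQ?F → skip
[6] flags=0011 HI?T → r5=0x0c
[7] flags=0010 → (cmp)
[8] flags=0010 HI?T → r0=0x4f
[9] flags=0010 CS?T → r2=0x93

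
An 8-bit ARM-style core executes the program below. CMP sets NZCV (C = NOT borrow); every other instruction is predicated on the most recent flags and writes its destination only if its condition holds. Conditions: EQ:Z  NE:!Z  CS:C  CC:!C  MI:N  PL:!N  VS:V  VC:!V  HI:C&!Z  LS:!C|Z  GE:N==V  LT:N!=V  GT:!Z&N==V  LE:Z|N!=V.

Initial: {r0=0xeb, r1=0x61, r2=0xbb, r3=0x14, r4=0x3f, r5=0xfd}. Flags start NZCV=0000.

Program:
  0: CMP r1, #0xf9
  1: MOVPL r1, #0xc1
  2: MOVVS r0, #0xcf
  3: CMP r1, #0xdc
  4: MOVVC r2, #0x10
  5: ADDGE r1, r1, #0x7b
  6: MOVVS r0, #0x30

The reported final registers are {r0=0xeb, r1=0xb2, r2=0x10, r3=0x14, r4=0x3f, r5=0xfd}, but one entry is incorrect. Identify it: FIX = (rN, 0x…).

FIX = (r1, 0xc1)

[0] flags=0000 → (cmp)
[1] flags=0000 PL?T → r1=0xc1
[2] flags=0000 VS?F → skip
[3] flags=1000 → (cmp)
[4] flags=1000 VC?T → r2=0x10
[5] flags=1000 GE?F → skip
[6] flags=1000 VS?F → skip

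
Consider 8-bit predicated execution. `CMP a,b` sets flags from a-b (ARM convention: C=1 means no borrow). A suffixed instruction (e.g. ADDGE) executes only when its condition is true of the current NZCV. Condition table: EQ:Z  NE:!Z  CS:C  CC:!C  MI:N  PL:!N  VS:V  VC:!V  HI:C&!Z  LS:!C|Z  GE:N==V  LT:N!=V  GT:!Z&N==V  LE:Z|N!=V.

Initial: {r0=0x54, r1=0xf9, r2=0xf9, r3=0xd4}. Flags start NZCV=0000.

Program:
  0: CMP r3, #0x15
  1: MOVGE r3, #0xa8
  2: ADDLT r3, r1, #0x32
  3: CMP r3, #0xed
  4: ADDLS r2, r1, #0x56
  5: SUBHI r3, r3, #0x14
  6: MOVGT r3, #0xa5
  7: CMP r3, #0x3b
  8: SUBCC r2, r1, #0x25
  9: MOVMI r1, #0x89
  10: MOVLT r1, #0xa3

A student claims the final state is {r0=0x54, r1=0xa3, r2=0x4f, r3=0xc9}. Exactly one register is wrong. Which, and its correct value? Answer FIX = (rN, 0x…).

FIX = (r3, 0xa5)

0: ✓ CMP  NZCV=1010
1: · MOVGE
2: ✓ ADDLT  r3←0x2b
3: ✓ CMP  NZCV=0000
4: ✓ ADDLS  r2←0x4f
5: · SUBHI
6: ✓ MOVGT  r3←0xa5
7: ✓ CMP  NZCV=0011
8: · SUBCC
9: · MOVMI
10: ✓ MOVLT  r1←0xa3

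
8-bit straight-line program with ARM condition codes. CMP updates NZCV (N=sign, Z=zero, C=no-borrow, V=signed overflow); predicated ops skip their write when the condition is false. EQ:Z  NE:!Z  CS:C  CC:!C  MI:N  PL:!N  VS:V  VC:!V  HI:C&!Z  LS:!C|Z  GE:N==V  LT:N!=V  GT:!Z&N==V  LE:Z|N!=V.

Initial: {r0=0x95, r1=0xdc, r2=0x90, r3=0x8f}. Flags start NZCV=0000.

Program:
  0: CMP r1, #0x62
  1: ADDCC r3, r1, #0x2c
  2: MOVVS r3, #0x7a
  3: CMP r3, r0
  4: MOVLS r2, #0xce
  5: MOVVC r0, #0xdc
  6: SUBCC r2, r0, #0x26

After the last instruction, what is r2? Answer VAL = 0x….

0: ✓ CMP  NZCV=0011
1: · ADDCC
2: ✓ MOVVS  r3←0x7a
3: ✓ CMP  NZCV=1001
4: ✓ MOVLS  r2←0xce
5: · MOVVC
6: ✓ SUBCC  r2←0x6f

VAL = 0x6f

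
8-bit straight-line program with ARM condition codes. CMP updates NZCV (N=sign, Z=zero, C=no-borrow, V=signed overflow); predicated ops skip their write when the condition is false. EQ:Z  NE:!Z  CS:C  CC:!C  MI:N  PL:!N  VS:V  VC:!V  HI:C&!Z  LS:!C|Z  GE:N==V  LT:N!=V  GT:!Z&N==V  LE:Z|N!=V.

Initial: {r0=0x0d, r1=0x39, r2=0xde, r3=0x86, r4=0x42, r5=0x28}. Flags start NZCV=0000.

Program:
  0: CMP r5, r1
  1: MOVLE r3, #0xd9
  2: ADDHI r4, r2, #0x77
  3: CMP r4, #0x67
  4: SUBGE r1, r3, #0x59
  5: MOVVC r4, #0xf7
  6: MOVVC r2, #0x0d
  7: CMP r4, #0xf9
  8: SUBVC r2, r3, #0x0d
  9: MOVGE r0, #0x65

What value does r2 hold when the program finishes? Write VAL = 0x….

[0] flags=1000 → (cmp)
[1] flags=1000 LE?T → r3=0xd9
[2] flags=1000 HI?F → skip
[3] flags=1000 → (cmp)
[4] flags=1000 GE?F → skip
[5] flags=1000 VC?T → r4=0xf7
[6] flags=1000 VC?T → r2=0x0d
[7] flags=1000 → (cmp)
[8] flags=1000 VC?T → r2=0xcc
[9] flags=1000 GE?F → skip

VAL = 0xcc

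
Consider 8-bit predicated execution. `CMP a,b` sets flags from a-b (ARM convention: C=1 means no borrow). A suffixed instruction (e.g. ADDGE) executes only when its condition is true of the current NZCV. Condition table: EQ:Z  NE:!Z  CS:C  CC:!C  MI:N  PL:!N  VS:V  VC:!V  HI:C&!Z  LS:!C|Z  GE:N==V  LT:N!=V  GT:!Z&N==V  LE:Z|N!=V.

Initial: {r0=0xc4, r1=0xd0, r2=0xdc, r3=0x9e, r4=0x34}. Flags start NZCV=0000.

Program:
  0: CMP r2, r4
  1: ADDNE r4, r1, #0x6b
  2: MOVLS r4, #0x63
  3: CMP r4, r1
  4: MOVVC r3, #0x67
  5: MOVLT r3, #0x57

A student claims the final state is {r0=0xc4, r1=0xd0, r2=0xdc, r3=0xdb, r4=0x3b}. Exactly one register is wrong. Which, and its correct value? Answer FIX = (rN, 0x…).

[0] flags=1010 → (cmp)
[1] flags=1010 NE?T → r4=0x3b
[2] flags=1010 LS?F → skip
[3] flags=0000 → (cmp)
[4] flags=0000 VC?T → r3=0x67
[5] flags=0000 LT?F → skip

FIX = (r3, 0x67)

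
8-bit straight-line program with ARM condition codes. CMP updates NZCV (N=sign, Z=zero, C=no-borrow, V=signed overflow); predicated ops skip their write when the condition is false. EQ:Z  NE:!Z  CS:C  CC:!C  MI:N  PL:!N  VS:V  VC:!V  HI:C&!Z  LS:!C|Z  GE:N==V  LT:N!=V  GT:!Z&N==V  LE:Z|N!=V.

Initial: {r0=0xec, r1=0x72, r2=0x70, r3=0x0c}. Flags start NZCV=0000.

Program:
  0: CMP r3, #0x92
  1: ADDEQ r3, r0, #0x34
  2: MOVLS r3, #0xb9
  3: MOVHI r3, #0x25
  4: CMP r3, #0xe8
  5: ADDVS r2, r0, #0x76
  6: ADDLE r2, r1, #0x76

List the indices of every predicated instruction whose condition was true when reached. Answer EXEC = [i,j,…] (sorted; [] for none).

0: ✓ CMP  NZCV=0000
1: · ADDEQ
2: ✓ MOVLS  r3←0xb9
3: · MOVHI
4: ✓ CMP  NZCV=1000
5: · ADDVS
6: ✓ ADDLE  r2←0xe8

EXEC = [2,6]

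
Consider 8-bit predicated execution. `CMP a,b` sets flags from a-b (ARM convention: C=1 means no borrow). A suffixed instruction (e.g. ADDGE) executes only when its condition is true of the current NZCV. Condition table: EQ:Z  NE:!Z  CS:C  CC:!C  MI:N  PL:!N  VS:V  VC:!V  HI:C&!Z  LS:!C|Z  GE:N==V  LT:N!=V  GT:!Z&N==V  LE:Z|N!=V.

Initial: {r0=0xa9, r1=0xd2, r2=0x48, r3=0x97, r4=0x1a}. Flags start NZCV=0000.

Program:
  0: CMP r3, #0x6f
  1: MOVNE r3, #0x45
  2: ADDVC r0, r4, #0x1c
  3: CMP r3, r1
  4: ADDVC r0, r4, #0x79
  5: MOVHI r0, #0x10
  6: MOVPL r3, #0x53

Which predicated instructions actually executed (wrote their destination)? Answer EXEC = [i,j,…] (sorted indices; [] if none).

0: ✓ CMP  NZCV=0011
1: ✓ MOVNE  r3←0x45
2: · ADDVC
3: ✓ CMP  NZCV=0000
4: ✓ ADDVC  r0←0x93
5: · MOVHI
6: ✓ MOVPL  r3←0x53

EXEC = [1,4,6]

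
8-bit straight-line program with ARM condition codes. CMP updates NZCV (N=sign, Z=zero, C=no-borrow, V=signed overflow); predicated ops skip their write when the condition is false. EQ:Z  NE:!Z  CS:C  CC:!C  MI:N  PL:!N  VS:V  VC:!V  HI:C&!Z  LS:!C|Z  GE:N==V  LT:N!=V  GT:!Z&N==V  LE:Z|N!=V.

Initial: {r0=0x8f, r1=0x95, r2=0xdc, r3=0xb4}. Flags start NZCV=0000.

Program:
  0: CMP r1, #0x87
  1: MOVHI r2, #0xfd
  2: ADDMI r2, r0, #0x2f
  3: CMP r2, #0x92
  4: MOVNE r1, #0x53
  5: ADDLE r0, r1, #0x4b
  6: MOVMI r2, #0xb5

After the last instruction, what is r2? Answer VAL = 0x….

0: ✓ CMP  NZCV=0010
1: ✓ MOVHI  r2←0xfd
2: · ADDMI
3: ✓ CMP  NZCV=0010
4: ✓ MOVNE  r1←0x53
5: · ADDLE
6: · MOVMI

VAL = 0xfd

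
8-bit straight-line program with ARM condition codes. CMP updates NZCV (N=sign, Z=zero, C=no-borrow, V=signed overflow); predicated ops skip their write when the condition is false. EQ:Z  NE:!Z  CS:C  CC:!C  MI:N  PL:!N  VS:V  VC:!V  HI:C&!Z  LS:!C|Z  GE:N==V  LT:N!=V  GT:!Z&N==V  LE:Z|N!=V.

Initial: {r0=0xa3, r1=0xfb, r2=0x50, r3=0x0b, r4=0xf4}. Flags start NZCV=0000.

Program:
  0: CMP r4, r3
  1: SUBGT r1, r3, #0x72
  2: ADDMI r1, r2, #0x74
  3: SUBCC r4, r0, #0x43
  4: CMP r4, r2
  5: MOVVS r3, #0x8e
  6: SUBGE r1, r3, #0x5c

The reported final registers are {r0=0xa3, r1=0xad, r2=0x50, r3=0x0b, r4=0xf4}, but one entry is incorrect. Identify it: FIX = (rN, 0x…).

FIX = (r1, 0xc4)

[0] flags=1010 → (cmp)
[1] flags=1010 GT?F → skip
[2] flags=1010 MI?T → r1=0xc4
[3] flags=1010 CC?F → skip
[4] flags=1010 → (cmp)
[5] flags=1010 VS?F → skip
[6] flags=1010 GE?F → skip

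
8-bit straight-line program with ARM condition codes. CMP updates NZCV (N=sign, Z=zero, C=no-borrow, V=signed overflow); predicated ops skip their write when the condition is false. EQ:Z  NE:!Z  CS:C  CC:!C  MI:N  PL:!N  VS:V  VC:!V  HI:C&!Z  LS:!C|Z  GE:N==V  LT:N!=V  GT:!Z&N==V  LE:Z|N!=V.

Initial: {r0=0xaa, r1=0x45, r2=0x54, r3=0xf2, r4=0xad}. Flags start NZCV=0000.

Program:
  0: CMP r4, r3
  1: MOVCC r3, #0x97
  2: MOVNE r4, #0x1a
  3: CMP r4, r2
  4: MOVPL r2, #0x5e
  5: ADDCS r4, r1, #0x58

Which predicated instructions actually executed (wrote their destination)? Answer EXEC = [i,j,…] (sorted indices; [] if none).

[0] flags=1000 → (cmp)
[1] flags=1000 CC?T → r3=0x97
[2] flags=1000 NE?T → r4=0x1a
[3] flags=1000 → (cmp)
[4] flags=1000 PL?F → skip
[5] flags=1000 CS?F → skip

EXEC = [1,2]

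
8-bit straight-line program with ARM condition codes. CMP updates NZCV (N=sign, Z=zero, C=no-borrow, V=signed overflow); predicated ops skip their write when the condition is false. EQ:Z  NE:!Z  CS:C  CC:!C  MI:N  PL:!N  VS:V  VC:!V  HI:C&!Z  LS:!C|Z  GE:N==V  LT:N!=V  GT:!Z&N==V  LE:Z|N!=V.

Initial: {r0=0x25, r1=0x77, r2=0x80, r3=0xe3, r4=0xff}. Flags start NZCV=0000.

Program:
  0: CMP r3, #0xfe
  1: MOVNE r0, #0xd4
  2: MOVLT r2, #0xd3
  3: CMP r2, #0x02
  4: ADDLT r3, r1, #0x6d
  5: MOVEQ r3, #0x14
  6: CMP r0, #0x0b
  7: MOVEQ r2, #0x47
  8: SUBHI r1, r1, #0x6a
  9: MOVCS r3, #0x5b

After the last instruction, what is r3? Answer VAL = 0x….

VAL = 0x5b

[0] flags=1000 → (cmp)
[1] flags=1000 NE?T → r0=0xd4
[2] flags=1000 LT?T → r2=0xd3
[3] flags=1010 → (cmp)
[4] flags=1010 LT?T → r3=0xe4
[5] flags=1010 EQ?F → skip
[6] flags=1010 → (cmp)
[7] flags=1010 EQ?F → skip
[8] flags=1010 HI?T → r1=0x0d
[9] flags=1010 CS?T → r3=0x5b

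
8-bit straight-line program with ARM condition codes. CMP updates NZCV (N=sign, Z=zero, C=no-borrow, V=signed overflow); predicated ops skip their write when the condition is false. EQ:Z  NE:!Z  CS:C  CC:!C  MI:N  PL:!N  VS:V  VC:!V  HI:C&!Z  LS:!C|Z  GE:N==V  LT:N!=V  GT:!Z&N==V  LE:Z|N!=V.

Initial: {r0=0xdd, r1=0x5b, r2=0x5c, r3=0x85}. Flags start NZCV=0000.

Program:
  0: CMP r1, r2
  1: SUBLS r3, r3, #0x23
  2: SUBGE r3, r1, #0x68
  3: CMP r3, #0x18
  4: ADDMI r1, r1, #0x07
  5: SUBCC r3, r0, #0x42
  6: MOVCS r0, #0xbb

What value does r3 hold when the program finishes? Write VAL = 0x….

VAL = 0x62

[0] flags=1000 → (cmp)
[1] flags=1000 LS?T → r3=0x62
[2] flags=1000 GE?F → skip
[3] flags=0010 → (cmp)
[4] flags=0010 MI?F → skip
[5] flags=0010 CC?F → skip
[6] flags=0010 CS?T → r0=0xbb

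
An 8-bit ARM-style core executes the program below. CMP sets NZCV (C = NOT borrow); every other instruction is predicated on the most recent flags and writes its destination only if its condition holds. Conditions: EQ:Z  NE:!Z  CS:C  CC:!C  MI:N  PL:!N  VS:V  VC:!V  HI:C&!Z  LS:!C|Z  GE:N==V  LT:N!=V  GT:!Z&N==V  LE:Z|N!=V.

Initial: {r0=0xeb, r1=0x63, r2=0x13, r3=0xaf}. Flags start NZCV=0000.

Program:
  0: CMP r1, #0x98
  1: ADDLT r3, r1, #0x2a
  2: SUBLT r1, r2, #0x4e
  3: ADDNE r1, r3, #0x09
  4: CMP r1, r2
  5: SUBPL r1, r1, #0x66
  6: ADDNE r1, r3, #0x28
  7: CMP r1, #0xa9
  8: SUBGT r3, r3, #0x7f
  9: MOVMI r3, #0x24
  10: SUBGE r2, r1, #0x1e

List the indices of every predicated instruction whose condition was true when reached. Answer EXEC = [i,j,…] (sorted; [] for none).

0: ✓ CMP  NZCV=1001
1: · ADDLT
2: · SUBLT
3: ✓ ADDNE  r1←0xb8
4: ✓ CMP  NZCV=1010
5: · SUBPL
6: ✓ ADDNE  r1←0xd7
7: ✓ CMP  NZCV=0010
8: ✓ SUBGT  r3←0x30
9: · MOVMI
10: ✓ SUBGE  r2←0xb9

EXEC = [3,6,8,10]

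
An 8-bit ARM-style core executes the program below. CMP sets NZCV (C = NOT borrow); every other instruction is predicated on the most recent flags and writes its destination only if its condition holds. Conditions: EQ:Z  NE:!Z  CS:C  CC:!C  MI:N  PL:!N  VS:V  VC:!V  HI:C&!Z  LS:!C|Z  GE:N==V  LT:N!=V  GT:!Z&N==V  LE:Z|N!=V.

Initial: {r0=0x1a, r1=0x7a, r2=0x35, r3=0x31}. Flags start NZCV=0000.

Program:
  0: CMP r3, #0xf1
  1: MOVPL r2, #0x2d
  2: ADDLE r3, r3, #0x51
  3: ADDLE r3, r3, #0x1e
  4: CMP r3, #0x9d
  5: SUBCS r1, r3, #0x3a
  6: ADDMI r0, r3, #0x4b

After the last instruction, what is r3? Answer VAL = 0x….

[0] flags=0000 → (cmp)
[1] flags=0000 PL?T → r2=0x2d
[2] flags=0000 LE?F → skip
[3] flags=0000 LE?F → skip
[4] flags=1001 → (cmp)
[5] flags=1001 CS?F → skip
[6] flags=1001 MI?T → r0=0x7c

VAL = 0x31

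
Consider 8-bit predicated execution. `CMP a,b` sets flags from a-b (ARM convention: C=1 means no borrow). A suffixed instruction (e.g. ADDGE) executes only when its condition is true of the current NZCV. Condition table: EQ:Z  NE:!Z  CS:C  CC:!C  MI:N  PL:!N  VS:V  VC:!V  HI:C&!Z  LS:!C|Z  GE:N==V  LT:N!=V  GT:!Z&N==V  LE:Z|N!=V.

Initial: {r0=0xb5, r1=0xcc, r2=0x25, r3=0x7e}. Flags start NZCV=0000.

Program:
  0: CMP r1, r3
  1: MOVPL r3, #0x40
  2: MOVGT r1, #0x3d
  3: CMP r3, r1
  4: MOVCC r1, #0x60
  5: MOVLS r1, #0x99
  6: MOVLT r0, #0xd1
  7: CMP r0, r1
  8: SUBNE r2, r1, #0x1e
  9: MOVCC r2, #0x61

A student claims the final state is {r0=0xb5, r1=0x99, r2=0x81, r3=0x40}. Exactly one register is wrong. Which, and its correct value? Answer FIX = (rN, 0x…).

[0] flags=0011 → (cmp)
[1] flags=0011 PL?T → r3=0x40
[2] flags=0011 GT?F → skip
[3] flags=0000 → (cmp)
[4] flags=0000 CC?T → r1=0x60
[5] flags=0000 LS?T → r1=0x99
[6] flags=0000 LT?F → skip
[7] flags=0010 → (cmp)
[8] flags=0010 NE?T → r2=0x7b
[9] flags=0010 CC?F → skip

FIX = (r2, 0x7b)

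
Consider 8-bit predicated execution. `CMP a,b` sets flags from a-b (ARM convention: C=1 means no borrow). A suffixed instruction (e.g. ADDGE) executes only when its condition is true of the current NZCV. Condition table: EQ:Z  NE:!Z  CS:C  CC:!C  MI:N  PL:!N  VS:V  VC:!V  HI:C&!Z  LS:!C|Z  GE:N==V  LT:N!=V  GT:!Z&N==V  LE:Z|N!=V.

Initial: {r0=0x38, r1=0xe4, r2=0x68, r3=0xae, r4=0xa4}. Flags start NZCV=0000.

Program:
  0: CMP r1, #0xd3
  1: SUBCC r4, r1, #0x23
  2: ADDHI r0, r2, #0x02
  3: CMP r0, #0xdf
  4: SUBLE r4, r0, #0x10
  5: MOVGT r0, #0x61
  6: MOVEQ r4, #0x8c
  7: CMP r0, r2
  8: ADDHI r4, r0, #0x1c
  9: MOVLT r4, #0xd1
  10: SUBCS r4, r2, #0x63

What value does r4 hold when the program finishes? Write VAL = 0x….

0: ✓ CMP  NZCV=0010
1: · SUBCC
2: ✓ ADDHI  r0←0x6a
3: ✓ CMP  NZCV=1001
4: · SUBLE
5: ✓ MOVGT  r0←0x61
6: · MOVEQ
7: ✓ CMP  NZCV=1000
8: · ADDHI
9: ✓ MOVLT  r4←0xd1
10: · SUBCS

VAL = 0xd1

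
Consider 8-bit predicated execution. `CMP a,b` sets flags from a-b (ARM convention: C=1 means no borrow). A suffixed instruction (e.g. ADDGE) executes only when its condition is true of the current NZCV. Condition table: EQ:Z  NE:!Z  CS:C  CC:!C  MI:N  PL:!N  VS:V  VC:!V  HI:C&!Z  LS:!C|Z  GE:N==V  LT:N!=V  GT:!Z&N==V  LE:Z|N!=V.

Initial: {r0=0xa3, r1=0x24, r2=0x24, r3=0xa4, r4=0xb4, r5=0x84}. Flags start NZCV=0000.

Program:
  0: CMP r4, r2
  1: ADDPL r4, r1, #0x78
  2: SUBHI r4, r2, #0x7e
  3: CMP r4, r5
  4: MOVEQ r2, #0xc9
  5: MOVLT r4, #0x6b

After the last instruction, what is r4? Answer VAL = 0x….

0: ✓ CMP  NZCV=1010
1: · ADDPL
2: ✓ SUBHI  r4←0xa6
3: ✓ CMP  NZCV=0010
4: · MOVEQ
5: · MOVLT

VAL = 0xa6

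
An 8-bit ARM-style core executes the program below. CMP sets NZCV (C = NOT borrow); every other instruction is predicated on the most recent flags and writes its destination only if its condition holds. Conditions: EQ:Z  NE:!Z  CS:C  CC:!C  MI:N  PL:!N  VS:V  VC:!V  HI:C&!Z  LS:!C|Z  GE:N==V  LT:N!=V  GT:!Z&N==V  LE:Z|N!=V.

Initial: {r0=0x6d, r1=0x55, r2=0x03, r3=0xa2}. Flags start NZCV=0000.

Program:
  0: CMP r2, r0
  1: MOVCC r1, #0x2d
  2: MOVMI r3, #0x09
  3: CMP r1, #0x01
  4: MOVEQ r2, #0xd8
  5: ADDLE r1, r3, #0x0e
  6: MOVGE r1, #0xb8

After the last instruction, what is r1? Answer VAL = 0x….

VAL = 0xb8

0: ✓ CMP  NZCV=1000
1: ✓ MOVCC  r1←0x2d
2: ✓ MOVMI  r3←0x09
3: ✓ CMP  NZCV=0010
4: · MOVEQ
5: · ADDLE
6: ✓ MOVGE  r1←0xb8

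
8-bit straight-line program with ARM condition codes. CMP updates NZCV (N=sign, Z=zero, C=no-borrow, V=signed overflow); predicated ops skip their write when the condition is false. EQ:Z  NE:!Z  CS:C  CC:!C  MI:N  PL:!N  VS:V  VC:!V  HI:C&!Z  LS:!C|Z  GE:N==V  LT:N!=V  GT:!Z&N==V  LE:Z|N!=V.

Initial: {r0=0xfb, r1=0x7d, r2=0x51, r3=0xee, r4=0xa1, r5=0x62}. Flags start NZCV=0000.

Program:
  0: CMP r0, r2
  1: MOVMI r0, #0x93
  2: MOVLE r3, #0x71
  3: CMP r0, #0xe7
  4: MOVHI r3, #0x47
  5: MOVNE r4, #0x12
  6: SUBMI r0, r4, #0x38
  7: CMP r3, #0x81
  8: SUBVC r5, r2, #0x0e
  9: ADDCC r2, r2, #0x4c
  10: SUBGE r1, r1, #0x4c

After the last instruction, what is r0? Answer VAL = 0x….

VAL = 0xda

0: ✓ CMP  NZCV=1010
1: ✓ MOVMI  r0←0x93
2: ✓ MOVLE  r3←0x71
3: ✓ CMP  NZCV=1000
4: · MOVHI
5: ✓ MOVNE  r4←0x12
6: ✓ SUBMI  r0←0xda
7: ✓ CMP  NZCV=1001
8: · SUBVC
9: ✓ ADDCC  r2←0x9d
10: ✓ SUBGE  r1←0x31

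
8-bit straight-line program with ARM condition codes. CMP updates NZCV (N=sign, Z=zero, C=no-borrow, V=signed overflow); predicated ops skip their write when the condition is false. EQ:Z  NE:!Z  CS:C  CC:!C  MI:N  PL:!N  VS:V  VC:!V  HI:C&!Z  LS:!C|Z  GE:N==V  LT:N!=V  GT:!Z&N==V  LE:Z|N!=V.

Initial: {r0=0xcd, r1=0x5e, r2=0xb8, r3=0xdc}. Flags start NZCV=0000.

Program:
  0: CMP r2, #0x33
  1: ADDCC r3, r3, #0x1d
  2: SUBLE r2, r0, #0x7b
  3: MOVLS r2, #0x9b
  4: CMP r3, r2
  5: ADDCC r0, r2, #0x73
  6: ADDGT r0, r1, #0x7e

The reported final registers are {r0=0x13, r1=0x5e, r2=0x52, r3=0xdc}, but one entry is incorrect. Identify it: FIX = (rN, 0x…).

FIX = (r0, 0xcd)

0: ✓ CMP  NZCV=1010
1: · ADDCC
2: ✓ SUBLE  r2←0x52
3: · MOVLS
4: ✓ CMP  NZCV=1010
5: · ADDCC
6: · ADDGT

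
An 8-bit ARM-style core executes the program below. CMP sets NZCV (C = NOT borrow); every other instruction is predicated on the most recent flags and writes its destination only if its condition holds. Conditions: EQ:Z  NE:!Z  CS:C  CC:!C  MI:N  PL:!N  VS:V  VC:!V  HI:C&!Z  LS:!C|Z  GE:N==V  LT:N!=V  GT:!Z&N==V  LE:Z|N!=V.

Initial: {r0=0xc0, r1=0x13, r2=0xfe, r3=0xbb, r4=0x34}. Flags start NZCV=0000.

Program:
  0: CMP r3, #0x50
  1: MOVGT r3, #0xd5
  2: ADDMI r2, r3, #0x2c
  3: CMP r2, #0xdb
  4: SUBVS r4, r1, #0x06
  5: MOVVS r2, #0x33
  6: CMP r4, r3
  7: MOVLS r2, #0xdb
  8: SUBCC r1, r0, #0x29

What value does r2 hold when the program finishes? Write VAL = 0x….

[0] flags=0011 → (cmp)
[1] flags=0011 GT?F → skip
[2] flags=0011 MI?F → skip
[3] flags=0010 → (cmp)
[4] flags=0010 VS?F → skip
[5] flags=0010 VS?F → skip
[6] flags=0000 → (cmp)
[7] flags=0000 LS?T → r2=0xdb
[8] flags=0000 CC?T → r1=0x97

VAL = 0xdb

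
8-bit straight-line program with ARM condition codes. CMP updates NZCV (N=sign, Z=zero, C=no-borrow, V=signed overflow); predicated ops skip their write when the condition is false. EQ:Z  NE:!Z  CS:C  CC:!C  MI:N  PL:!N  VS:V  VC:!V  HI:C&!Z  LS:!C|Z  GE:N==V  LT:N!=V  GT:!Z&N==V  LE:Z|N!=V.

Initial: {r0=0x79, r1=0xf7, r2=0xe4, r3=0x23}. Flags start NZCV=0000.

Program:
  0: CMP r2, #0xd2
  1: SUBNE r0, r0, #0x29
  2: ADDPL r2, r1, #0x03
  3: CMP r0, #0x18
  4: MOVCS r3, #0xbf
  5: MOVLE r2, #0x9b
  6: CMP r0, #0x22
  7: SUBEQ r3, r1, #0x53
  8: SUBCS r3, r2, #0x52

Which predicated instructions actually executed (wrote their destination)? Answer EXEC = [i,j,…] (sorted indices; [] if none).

EXEC = [1,2,4,8]

0: ✓ CMP  NZCV=0010
1: ✓ SUBNE  r0←0x50
2: ✓ ADDPL  r2←0xfa
3: ✓ CMP  NZCV=0010
4: ✓ MOVCS  r3←0xbf
5: · MOVLE
6: ✓ CMP  NZCV=0010
7: · SUBEQ
8: ✓ SUBCS  r3←0xa8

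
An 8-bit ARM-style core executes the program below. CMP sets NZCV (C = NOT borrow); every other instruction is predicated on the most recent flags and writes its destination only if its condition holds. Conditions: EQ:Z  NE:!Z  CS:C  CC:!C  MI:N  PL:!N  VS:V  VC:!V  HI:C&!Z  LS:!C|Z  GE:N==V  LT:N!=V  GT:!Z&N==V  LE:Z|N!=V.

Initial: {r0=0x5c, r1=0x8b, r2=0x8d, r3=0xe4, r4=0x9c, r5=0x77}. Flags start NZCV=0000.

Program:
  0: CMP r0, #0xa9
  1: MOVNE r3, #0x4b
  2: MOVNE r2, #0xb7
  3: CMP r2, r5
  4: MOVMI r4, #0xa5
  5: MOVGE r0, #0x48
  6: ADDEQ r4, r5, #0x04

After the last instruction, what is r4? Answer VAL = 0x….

VAL = 0x9c

0: ✓ CMP  NZCV=1001
1: ✓ MOVNE  r3←0x4b
2: ✓ MOVNE  r2←0xb7
3: ✓ CMP  NZCV=0011
4: · MOVMI
5: · MOVGE
6: · ADDEQ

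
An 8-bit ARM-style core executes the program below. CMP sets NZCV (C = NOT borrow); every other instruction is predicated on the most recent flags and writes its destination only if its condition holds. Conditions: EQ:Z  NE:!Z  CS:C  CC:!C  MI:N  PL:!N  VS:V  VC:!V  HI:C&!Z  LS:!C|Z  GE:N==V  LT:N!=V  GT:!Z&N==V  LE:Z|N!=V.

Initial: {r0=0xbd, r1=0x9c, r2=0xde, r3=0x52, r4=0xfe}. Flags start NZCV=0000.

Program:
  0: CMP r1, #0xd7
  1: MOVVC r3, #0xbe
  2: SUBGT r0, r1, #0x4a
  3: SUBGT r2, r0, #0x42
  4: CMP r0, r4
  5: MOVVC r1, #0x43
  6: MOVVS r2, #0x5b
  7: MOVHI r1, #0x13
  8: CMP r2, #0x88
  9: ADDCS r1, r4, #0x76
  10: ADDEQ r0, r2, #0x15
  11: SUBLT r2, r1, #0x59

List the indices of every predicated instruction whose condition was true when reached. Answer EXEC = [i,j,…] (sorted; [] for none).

EXEC = [1,5,9]

0: ✓ CMP  NZCV=1000
1: ✓ MOVVC  r3←0xbe
2: · SUBGT
3: · SUBGT
4: ✓ CMP  NZCV=1000
5: ✓ MOVVC  r1←0x43
6: · MOVVS
7: · MOVHI
8: ✓ CMP  NZCV=0010
9: ✓ ADDCS  r1←0x74
10: · ADDEQ
11: · SUBLT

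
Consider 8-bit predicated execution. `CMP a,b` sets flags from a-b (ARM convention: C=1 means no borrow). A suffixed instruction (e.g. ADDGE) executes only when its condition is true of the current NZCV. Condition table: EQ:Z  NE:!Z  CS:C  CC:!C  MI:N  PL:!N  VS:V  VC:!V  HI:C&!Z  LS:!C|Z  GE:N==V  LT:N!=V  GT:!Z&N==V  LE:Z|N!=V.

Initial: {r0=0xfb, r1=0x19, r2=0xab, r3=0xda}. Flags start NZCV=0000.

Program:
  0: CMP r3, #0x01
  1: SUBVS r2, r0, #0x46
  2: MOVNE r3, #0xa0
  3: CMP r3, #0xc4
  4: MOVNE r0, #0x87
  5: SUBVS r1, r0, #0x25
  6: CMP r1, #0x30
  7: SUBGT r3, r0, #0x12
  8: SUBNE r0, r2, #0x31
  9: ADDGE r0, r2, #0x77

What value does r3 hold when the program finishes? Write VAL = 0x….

VAL = 0xa0

0: ✓ CMP  NZCV=1010
1: · SUBVS
2: ✓ MOVNE  r3←0xa0
3: ✓ CMP  NZCV=1000
4: ✓ MOVNE  r0←0x87
5: · SUBVS
6: ✓ CMP  NZCV=1000
7: · SUBGT
8: ✓ SUBNE  r0←0x7a
9: · ADDGE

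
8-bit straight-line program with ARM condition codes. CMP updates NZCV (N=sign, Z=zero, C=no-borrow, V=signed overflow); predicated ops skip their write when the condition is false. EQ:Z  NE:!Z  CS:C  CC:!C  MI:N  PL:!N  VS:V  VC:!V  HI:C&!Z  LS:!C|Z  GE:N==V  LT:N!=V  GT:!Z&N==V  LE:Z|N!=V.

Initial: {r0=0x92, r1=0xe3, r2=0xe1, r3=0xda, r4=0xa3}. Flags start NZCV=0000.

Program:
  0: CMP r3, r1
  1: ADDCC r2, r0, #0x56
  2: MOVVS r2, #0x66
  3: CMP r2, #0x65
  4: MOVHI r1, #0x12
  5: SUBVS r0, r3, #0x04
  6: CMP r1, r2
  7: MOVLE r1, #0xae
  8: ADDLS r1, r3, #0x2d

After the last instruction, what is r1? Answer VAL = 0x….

[0] flags=1000 → (cmp)
[1] flags=1000 CC?T → r2=0xe8
[2] flags=1000 VS?F → skip
[3] flags=1010 → (cmp)
[4] flags=1010 HI?T → r1=0x12
[5] flags=1010 VS?F → skip
[6] flags=0000 → (cmp)
[7] flags=0000 LE?F → skip
[8] flags=0000 LS?T → r1=0x07

VAL = 0x07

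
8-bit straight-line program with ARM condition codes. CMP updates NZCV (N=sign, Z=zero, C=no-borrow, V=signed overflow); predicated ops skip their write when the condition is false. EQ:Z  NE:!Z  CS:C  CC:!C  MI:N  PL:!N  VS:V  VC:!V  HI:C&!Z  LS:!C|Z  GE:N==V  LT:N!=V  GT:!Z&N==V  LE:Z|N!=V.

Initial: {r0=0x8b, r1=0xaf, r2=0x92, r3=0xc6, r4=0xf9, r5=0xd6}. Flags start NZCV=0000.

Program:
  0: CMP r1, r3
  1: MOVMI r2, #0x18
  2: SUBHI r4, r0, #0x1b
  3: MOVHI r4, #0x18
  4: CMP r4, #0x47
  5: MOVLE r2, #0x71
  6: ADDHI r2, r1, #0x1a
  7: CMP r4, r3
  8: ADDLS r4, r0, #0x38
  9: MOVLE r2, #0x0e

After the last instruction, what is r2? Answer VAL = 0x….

VAL = 0xc9

[0] flags=1000 → (cmp)
[1] flags=1000 MI?T → r2=0x18
[2] flags=1000 HI?F → skip
[3] flags=1000 HI?F → skip
[4] flags=1010 → (cmp)
[5] flags=1010 LE?T → r2=0x71
[6] flags=1010 HI?T → r2=0xc9
[7] flags=0010 → (cmp)
[8] flags=0010 LS?F → skip
[9] flags=0010 LE?F → skip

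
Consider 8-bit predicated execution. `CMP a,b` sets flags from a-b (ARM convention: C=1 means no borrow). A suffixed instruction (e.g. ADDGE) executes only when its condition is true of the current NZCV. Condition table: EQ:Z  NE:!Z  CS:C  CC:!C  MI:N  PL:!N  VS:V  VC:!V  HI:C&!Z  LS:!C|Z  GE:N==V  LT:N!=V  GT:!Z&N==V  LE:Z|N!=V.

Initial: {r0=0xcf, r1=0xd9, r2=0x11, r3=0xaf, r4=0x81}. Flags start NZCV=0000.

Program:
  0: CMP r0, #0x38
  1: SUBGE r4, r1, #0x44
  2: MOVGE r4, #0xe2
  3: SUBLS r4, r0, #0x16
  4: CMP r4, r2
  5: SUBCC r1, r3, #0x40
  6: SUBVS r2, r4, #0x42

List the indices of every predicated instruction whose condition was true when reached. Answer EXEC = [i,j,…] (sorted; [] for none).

EXEC = [6]

[0] flags=1010 → (cmp)
[1] flags=1010 GE?F → skip
[2] flags=1010 GE?F → skip
[3] flags=1010 LS?F → skip
[4] flags=0011 → (cmp)
[5] flags=0011 CC?F → skip
[6] flags=0011 VS?T → r2=0x3f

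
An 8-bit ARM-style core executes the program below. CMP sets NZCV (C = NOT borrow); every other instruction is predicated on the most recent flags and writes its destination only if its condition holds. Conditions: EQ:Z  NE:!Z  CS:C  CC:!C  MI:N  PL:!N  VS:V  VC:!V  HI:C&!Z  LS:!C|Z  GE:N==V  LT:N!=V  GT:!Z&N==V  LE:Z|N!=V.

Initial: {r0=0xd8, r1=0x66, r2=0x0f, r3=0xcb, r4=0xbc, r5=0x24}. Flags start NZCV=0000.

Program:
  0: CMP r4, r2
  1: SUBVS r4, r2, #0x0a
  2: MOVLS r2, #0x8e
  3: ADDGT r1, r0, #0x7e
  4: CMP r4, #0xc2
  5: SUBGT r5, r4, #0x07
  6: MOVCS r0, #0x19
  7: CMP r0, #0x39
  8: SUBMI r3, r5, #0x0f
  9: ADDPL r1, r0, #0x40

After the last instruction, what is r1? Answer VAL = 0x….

0: ✓ CMP  NZCV=1010
1: · SUBVS
2: · MOVLS
3: · ADDGT
4: ✓ CMP  NZCV=1000
5: · SUBGT
6: · MOVCS
7: ✓ CMP  NZCV=1010
8: ✓ SUBMI  r3←0x15
9: · ADDPL

VAL = 0x66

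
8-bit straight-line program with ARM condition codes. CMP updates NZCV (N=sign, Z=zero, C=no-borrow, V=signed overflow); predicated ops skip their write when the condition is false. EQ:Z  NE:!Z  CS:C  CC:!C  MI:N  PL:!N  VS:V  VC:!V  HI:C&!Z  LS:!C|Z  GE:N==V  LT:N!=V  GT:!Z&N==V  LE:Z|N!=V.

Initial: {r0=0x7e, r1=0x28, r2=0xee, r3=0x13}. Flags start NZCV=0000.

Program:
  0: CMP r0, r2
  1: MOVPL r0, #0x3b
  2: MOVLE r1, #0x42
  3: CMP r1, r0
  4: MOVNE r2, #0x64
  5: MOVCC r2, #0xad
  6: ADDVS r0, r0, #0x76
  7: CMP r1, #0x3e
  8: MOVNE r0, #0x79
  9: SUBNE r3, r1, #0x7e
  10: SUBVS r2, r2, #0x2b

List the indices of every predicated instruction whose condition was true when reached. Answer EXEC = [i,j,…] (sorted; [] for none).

0: ✓ CMP  NZCV=1001
1: · MOVPL
2: · MOVLE
3: ✓ CMP  NZCV=1000
4: ✓ MOVNE  r2←0x64
5: ✓ MOVCC  r2←0xad
6: · ADDVS
7: ✓ CMP  NZCV=1000
8: ✓ MOVNE  r0←0x79
9: ✓ SUBNE  r3←0xaa
10: · SUBVS

EXEC = [4,5,8,9]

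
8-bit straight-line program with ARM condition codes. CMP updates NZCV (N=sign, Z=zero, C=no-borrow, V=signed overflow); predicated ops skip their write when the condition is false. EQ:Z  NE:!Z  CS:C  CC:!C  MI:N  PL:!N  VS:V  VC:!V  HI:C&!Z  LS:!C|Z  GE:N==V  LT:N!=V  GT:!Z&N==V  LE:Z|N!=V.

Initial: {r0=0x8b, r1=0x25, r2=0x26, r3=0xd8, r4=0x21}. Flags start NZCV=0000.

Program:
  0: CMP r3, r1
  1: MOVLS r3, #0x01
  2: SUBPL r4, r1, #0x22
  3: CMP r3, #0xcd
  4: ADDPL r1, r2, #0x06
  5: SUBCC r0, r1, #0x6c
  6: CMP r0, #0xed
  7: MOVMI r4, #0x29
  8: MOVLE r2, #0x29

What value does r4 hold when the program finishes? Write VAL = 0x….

[0] flags=1010 → (cmp)
[1] flags=1010 LS?F → skip
[2] flags=1010 PL?F → skip
[3] flags=0010 → (cmp)
[4] flags=0010 PL?T → r1=0x2c
[5] flags=0010 CC?F → skip
[6] flags=1000 → (cmp)
[7] flags=1000 MI?T → r4=0x29
[8] flags=1000 LE?T → r2=0x29

VAL = 0x29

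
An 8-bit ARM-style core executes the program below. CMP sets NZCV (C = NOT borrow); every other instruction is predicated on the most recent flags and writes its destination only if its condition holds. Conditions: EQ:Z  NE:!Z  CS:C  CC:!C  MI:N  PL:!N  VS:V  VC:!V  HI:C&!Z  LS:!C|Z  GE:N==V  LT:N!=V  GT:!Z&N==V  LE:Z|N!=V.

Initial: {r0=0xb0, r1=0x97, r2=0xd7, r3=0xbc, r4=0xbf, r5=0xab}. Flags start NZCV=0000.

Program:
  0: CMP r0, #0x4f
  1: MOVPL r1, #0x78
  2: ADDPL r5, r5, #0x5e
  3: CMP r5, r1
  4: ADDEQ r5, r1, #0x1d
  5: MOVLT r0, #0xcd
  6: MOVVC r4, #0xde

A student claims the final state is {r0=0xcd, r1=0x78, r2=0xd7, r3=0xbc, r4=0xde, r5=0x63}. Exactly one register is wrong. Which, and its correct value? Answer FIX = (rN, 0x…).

FIX = (r5, 0x09)

0: ✓ CMP  NZCV=0011
1: ✓ MOVPL  r1←0x78
2: ✓ ADDPL  r5←0x09
3: ✓ CMP  NZCV=1000
4: · ADDEQ
5: ✓ MOVLT  r0←0xcd
6: ✓ MOVVC  r4←0xde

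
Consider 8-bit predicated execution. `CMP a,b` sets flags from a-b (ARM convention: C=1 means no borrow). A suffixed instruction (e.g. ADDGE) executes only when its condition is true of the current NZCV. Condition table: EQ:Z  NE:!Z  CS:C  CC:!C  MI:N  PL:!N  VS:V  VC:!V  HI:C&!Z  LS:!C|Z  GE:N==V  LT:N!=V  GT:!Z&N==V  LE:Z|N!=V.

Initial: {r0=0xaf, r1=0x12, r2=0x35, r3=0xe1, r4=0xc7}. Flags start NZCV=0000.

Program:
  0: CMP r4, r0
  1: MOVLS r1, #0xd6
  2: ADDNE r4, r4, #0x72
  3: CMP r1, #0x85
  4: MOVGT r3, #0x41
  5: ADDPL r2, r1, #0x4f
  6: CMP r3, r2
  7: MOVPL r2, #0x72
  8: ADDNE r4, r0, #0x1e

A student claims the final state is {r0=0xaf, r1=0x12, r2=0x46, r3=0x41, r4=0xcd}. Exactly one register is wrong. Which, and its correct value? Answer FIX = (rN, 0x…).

[0] flags=0010 → (cmp)
[1] flags=0010 LS?F → skip
[2] flags=0010 NE?T → r4=0x39
[3] flags=1001 → (cmp)
[4] flags=1001 GT?T → r3=0x41
[5] flags=1001 PL?F → skip
[6] flags=0010 → (cmp)
[7] flags=0010 PL?T → r2=0x72
[8] flags=0010 NE?T → r4=0xcd

FIX = (r2, 0x72)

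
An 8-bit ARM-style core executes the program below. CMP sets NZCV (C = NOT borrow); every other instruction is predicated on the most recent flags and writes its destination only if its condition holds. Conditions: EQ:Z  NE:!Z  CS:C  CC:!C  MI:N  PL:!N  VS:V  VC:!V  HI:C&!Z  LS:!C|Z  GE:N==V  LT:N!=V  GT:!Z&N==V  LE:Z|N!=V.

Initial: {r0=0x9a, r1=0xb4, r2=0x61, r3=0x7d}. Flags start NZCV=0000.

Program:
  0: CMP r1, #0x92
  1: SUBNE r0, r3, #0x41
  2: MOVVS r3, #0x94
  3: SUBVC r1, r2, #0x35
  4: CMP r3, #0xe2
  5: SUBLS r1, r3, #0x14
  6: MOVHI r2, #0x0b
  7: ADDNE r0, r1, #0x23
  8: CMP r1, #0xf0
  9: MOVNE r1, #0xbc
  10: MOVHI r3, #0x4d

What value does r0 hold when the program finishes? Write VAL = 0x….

VAL = 0x8c

0: ✓ CMP  NZCV=0010
1: ✓ SUBNE  r0←0x3c
2: · MOVVS
3: ✓ SUBVC  r1←0x2c
4: ✓ CMP  NZCV=1001
5: ✓ SUBLS  r1←0x69
6: · MOVHI
7: ✓ ADDNE  r0←0x8c
8: ✓ CMP  NZCV=0000
9: ✓ MOVNE  r1←0xbc
10: · MOVHI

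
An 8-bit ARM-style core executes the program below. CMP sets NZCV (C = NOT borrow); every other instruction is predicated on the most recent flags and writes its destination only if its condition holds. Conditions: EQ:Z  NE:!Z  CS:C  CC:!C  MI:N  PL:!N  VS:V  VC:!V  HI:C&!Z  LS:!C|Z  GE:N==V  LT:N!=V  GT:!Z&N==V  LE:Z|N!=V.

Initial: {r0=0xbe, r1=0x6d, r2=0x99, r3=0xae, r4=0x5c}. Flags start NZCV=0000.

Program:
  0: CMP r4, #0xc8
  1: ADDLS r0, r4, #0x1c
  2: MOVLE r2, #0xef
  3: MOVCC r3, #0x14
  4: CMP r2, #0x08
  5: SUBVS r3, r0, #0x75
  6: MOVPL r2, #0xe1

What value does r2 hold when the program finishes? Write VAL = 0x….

0: ✓ CMP  NZCV=1001
1: ✓ ADDLS  r0←0x78
2: · MOVLE
3: ✓ MOVCC  r3←0x14
4: ✓ CMP  NZCV=1010
5: · SUBVS
6: · MOVPL

VAL = 0x99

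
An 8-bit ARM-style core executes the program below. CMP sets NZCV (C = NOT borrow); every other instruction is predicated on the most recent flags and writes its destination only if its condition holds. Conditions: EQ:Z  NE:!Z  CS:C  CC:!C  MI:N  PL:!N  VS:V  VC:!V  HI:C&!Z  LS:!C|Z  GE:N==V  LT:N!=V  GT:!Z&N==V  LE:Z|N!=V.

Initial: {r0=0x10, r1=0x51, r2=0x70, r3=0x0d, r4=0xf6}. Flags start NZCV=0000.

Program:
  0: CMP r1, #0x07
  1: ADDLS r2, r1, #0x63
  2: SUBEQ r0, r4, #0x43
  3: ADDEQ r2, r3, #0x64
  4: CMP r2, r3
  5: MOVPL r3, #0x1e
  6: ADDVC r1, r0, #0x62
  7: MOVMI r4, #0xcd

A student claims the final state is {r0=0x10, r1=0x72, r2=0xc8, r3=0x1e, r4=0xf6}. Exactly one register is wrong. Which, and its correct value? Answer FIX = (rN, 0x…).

0: ✓ CMP  NZCV=0010
1: · ADDLS
2: · SUBEQ
3: · ADDEQ
4: ✓ CMP  NZCV=0010
5: ✓ MOVPL  r3←0x1e
6: ✓ ADDVC  r1←0x72
7: · MOVMI

FIX = (r2, 0x70)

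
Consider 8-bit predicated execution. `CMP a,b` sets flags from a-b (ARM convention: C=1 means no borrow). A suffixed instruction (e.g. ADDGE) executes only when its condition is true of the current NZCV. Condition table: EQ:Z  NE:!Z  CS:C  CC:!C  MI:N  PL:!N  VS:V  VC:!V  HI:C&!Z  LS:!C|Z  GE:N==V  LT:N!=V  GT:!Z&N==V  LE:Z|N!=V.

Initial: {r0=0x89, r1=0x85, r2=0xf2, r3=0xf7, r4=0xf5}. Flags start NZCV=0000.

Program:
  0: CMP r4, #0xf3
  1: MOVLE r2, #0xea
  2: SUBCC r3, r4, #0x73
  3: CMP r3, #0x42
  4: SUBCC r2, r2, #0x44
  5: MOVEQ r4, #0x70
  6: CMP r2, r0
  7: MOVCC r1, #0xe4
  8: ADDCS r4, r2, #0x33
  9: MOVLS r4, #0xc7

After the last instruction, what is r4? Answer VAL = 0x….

[0] flags=0010 → (cmp)
[1] flags=0010 LE?F → skip
[2] flags=0010 CC?F → skip
[3] flags=1010 → (cmp)
[4] flags=1010 CC?F → skip
[5] flags=1010 EQ?F → skip
[6] flags=0010 → (cmp)
[7] flags=0010 CC?F → skip
[8] flags=0010 CS?T → r4=0x25
[9] flags=0010 LS?F → skip

VAL = 0x25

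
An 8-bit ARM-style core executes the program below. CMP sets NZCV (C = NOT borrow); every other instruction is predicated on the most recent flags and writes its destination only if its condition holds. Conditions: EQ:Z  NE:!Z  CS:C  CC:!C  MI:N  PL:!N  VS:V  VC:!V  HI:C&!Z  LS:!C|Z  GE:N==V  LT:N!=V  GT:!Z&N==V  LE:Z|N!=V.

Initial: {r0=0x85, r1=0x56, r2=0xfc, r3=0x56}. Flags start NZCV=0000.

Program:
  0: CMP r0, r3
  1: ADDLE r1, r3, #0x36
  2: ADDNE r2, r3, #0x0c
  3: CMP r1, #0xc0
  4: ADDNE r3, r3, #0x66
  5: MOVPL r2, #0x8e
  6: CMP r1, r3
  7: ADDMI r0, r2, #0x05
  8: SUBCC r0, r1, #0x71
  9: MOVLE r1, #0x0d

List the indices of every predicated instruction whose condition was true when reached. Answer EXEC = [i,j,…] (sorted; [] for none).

[0] flags=0011 → (cmp)
[1] flags=0011 LE?T → r1=0x8c
[2] flags=0011 NE?T → r2=0x62
[3] flags=1000 → (cmp)
[4] flags=1000 NE?T → r3=0xbc
[5] flags=1000 PL?F → skip
[6] flags=1000 → (cmp)
[7] flags=1000 MI?T → r0=0x67
[8] flags=1000 CC?T → r0=0x1b
[9] flags=1000 LE?T → r1=0x0d

EXEC = [1,2,4,7,8,9]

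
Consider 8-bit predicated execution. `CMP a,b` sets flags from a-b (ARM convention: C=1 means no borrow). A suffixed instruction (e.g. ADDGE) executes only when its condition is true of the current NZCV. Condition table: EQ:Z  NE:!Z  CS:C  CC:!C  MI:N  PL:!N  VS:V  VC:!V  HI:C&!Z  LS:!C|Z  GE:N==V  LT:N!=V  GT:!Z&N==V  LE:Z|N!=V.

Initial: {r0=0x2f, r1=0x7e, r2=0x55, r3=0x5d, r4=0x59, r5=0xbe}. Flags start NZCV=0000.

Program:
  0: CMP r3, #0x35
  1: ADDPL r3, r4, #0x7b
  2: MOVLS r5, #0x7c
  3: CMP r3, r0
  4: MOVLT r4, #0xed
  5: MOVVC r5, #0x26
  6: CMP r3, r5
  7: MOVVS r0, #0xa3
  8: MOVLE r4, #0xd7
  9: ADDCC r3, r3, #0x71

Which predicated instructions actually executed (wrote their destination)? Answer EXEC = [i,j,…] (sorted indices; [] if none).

0: ✓ CMP  NZCV=0010
1: ✓ ADDPL  r3←0xd4
2: · MOVLS
3: ✓ CMP  NZCV=1010
4: ✓ MOVLT  r4←0xed
5: ✓ MOVVC  r5←0x26
6: ✓ CMP  NZCV=1010
7: · MOVVS
8: ✓ MOVLE  r4←0xd7
9: · ADDCC

EXEC = [1,4,5,8]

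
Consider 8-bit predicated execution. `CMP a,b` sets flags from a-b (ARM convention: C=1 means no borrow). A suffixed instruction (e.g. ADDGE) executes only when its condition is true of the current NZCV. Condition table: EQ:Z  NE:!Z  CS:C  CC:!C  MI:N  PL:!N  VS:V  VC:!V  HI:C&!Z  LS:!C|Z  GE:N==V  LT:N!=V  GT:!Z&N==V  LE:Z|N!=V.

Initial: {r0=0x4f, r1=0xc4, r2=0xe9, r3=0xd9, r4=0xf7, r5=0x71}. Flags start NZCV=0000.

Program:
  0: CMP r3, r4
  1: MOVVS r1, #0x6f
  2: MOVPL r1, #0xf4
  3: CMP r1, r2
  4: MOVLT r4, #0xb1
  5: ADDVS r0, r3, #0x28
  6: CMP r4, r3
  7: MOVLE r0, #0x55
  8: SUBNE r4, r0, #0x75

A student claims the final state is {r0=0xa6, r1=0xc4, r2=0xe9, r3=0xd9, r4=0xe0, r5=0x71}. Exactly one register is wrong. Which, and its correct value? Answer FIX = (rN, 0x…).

[0] flags=1000 → (cmp)
[1] flags=1000 VS?F → skip
[2] flags=1000 PL?F → skip
[3] flags=1000 → (cmp)
[4] flags=1000 LT?T → r4=0xb1
[5] flags=1000 VS?F → skip
[6] flags=1000 → (cmp)
[7] flags=1000 LE?T → r0=0x55
[8] flags=1000 NE?T → r4=0xe0

FIX = (r0, 0x55)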